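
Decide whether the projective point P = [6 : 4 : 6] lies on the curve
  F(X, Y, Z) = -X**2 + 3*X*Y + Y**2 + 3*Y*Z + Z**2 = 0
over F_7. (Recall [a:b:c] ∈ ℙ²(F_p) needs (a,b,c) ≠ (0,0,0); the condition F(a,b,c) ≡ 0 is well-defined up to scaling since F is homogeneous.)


F(6,4,6) ≡ 6 (mod 7); P is NOT on the curve.

Evaluate F(6, 4, 6) term-by-term (mod 7).
  -X**2 ↦ -1·36·1·1 = -36
  3*X*Y ↦ 3·6·4·1 = 72
  Y**2 ↦ 1·1·16·1 = 16
  3*Y*Z ↦ 3·1·4·6 = 72
  Z**2 ↦ 1·1·1·36 = 36
Sum: F(6, 4, 6) = (-36) + (72) + (16) + (72) + (36) = 160.
Reducing mod 7: 160 ≡ 6 (mod 7).
Since F(a, b, c) ≡ 6 ≠ 0 (mod 7), P does NOT lie on the curve.


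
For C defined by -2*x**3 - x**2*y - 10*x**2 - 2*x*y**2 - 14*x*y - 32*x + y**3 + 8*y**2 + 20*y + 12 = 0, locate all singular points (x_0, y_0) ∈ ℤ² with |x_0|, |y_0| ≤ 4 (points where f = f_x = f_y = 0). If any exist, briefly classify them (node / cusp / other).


Singular points: {(-1, -3)}; classification: node.

Compute partial derivatives:
  f_x = -6*x**2 - 2*x*y - 20*x - 2*y**2 - 14*y - 32.
  f_y = -x**2 - 4*x*y - 14*x + 3*y**2 + 16*y + 20.
Scan x_0 ∈ {−4, ..., 4}. For each x_0, f_y(x_0, y) is a polynomial in y; find its integer roots y ∈ {−4, ..., 4}, then test f_x and f at those candidates.
  x = -4: f_y(-4, y) = 3*y**2 + 32*y + 60; no integer root y with |y| ≤ 4.
  x = -3: f_y(-3, y) = 3*y**2 + 28*y + 53; no integer root y with |y| ≤ 4.
  x = -2: f_y(-2, y) = 3*y**2 + 24*y + 44; no integer root y with |y| ≤ 4.
  x = -1: f_y(-1, y) = 3*y**2 + 20*y + 33; vanishes at y ∈ {-3}. (-1, -3): f_x = 0, f = 0 — SINGULAR.
  x = 0: f_y(0, y) = 3*y**2 + 16*y + 20; vanishes at y ∈ {-2}. (0, -2): f_x = -12 ≠ 0.
  x = 1: f_y(1, y) = 3*y**2 + 12*y + 5; no integer root y with |y| ≤ 4.
  x = 2: f_y(2, y) = 3*y**2 + 8*y - 12; no integer root y with |y| ≤ 4.
  x = 3: f_y(3, y) = 3*y**2 + 4*y - 31; no integer root y with |y| ≤ 4.
  x = 4: f_y(4, y) = 3*y**2 - 52; no integer root y with |y| ≤ 4.
Only singular point on the grid: (-1, -3).
Classify: substitute x = -1 + u, y = -3 + v and expand: f = -2*u**3 - u**2*v - u**2 - 2*u*v**2 + v**3 + v**2.
No constant or linear terms (consistent with a singular point). Quadratic part: -u**2 + v**2. Cubic part: -2*u**3 - u**2*v - 2*u*v**2 + v**3.
The quadratic part v**2 - u**2 = (v − u)(v + u) splits into two distinct linear factors, so there are two distinct tangent lines y − -3 = ±(x − -1) — this is a node (ordinary double point).
Classification: node.


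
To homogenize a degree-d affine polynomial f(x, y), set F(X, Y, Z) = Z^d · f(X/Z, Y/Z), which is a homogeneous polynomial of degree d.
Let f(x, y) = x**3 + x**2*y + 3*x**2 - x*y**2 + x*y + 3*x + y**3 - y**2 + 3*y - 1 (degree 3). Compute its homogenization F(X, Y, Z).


F(X, Y, Z) = X**3 + X**2*Y + 3*X**2*Z - X*Y**2 + X*Y*Z + 3*X*Z**2 + Y**3 - Y**2*Z + 3*Y*Z**2 - Z**3

deg(f) = 3.
Substitute x = X/Z, y = Y/Z into f, then multiply by Z^3.
  monomial 1·x^3·y^0 ↦ 1·X^3·Y^0·Z^0.
  monomial 1·x^2·y^1 ↦ 1·X^2·Y^1·Z^0.
  monomial 3·x^2·y^0 ↦ 3·X^2·Y^0·Z^1.
  monomial -1·x^1·y^2 ↦ -1·X^1·Y^2·Z^0.
  monomial 1·x^1·y^1 ↦ 1·X^1·Y^1·Z^1.
  monomial 3·x^1·y^0 ↦ 3·X^1·Y^0·Z^2.
  monomial 1·x^0·y^3 ↦ 1·X^0·Y^3·Z^0.
  monomial -1·x^0·y^2 ↦ -1·X^0·Y^2·Z^1.
  monomial 3·x^0·y^1 ↦ 3·X^0·Y^1·Z^2.
  monomial -1·x^0·y^0 ↦ -1·X^0·Y^0·Z^3.
Collecting: F(X, Y, Z) = X**3 + X**2*Y + 3*X**2*Z - X*Y**2 + X*Y*Z + 3*X*Z**2 + Y**3 - Y**2*Z + 3*Y*Z**2 - Z**3.


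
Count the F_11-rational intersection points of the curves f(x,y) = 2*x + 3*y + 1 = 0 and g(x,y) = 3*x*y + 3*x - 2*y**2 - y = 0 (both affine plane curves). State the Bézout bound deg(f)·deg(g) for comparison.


Common zeros: ∅; count = 0; Bézout bound = 2.

deg(f) = 1, deg(g) = 2, so Bézout bound = 2.
Scan x ∈ F_11. For each x, list the y ∈ F_11 with f(x, y) ≡ 0 and those with g(x, y) ≡ 0 (mod 11); the common zeros in that column are the intersection.
  x = 0: f ≡ 0 at y ∈ {7}; g ≡ 0 at y ∈ {0, 5}; common: ∅.
  x = 1: f ≡ 0 at y ∈ {10}; g ≡ 0 at y ∈ ∅; common: ∅.
  x = 2: f ≡ 0 at y ∈ {2}; g ≡ 0 at y ∈ ∅; common: ∅.
  x = 3: f ≡ 0 at y ∈ {5}; g ≡ 0 at y ∈ {7, 8}; common: ∅.
  x = 4: f ≡ 0 at y ∈ {8}; g ≡ 0 at y ∈ ∅; common: ∅.
  x = 5: f ≡ 0 at y ∈ {0}; g ≡ 0 at y ∈ ∅; common: ∅.
  x = 6: f ≡ 0 at y ∈ {3}; g ≡ 0 at y ∈ {1, 2}; common: ∅.
  x = 7: f ≡ 0 at y ∈ {6}; g ≡ 0 at y ∈ ∅; common: ∅.
  x = 8: f ≡ 0 at y ∈ {9}; g ≡ 0 at y ∈ ∅; common: ∅.
  x = 9: f ≡ 0 at y ∈ {1}; g ≡ 0 at y ∈ {4, 9}; common: ∅.
  x = 10: f ≡ 0 at y ∈ {4}; g ≡ 0 at y ∈ {3, 6}; common: ∅.
Collecting: common zeros = ∅, so the count is 0.
Comparison with the Bézout bound: 0 ≤ 2 = deg(f)·deg(g), as expected for curves with no common component (the affine F_11-count falls short of the bound because intersections may lie at infinity, over extension fields, or carry multiplicity).


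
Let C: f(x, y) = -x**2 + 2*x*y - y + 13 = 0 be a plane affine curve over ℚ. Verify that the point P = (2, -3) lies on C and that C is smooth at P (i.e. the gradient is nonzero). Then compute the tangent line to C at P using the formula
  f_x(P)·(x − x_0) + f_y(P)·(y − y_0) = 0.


Tangent line at P: -10*x + 3*y + 29 = 0.

Step 1: f(2, -3) = 0, so P lies on C.
Step 2: partial derivatives
  f_x(x, y) = -2*x + 2*y, f_y(x, y) = 2*x - 1.
  f_x(P) = -10, f_y(P) = 3 (gradient nonzero, so P is smooth).
Step 3: tangent line at P: -10·(x − 2) + 3·(y − -3) = 0.
Expanding: -10*x + 3*y + 29 = 0.


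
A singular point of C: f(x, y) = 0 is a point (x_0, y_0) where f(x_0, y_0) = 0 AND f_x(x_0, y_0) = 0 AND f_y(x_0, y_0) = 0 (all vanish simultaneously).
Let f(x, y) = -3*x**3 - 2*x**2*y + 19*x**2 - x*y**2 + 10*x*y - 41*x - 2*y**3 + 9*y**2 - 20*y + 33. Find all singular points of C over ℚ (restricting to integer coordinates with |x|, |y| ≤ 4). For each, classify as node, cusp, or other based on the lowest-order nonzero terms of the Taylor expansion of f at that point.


Singular points: {(2, 1)}; classification: node.

Compute partial derivatives:
  f_x = -9*x**2 - 4*x*y + 38*x - y**2 + 10*y - 41.
  f_y = -2*x**2 - 2*x*y + 10*x - 6*y**2 + 18*y - 20.
Scan x_0 ∈ {−4, ..., 4}. For each x_0, f_y(x_0, y) is a polynomial in y; find its integer roots y ∈ {−4, ..., 4}, then test f_x and f at those candidates.
  x = -4: f_y(-4, y) = -6*y**2 + 26*y - 92; no integer root y with |y| ≤ 4.
  x = -3: f_y(-3, y) = -6*y**2 + 24*y - 68; no integer root y with |y| ≤ 4.
  x = -2: f_y(-2, y) = -6*y**2 + 22*y - 48; no integer root y with |y| ≤ 4.
  x = -1: f_y(-1, y) = -6*y**2 + 20*y - 32; no integer root y with |y| ≤ 4.
  x = 0: f_y(0, y) = -6*y**2 + 18*y - 20; no integer root y with |y| ≤ 4.
  x = 1: f_y(1, y) = -6*y**2 + 16*y - 12; no integer root y with |y| ≤ 4.
  x = 2: f_y(2, y) = -6*y**2 + 14*y - 8; vanishes at y ∈ {1}. (2, 1): f_x = 0, f = 0 — SINGULAR.
  x = 3: f_y(3, y) = -6*y**2 + 12*y - 8; no integer root y with |y| ≤ 4.
  x = 4: f_y(4, y) = -6*y**2 + 10*y - 12; no integer root y with |y| ≤ 4.
Only singular point on the grid: (2, 1).
Classify: substitute x = 2 + u, y = 1 + v and expand: f = -3*u**3 - 2*u**2*v - u**2 - u*v**2 - 2*v**3 + v**2.
No constant or linear terms (consistent with a singular point). Quadratic part: -u**2 + v**2. Cubic part: -3*u**3 - 2*u**2*v - u*v**2 - 2*v**3.
The quadratic part v**2 - u**2 = (v − u)(v + u) splits into two distinct linear factors, so there are two distinct tangent lines y − 1 = ±(x − 2) — this is a node (ordinary double point).
Classification: node.


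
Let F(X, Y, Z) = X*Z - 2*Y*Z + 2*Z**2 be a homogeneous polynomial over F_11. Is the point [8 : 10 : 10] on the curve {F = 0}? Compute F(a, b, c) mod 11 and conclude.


F(8,10,10) ≡ 3 (mod 11); P is NOT on the curve.

Evaluate F(8, 10, 10) term-by-term (mod 11).
  X*Z ↦ 1·8·1·10 = 80
  -2*Y*Z ↦ -2·1·10·10 = -200
  2*Z**2 ↦ 2·1·1·100 = 200
Sum: F(8, 10, 10) = (80) + (-200) + (200) = 80.
Reducing mod 11: 80 ≡ 3 (mod 11).
Since F(a, b, c) ≡ 3 ≠ 0 (mod 11), P does NOT lie on the curve.


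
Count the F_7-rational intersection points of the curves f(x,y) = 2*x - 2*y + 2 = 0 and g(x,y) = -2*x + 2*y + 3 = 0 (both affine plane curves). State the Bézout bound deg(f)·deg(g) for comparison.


Common zeros: ∅; count = 0; Bézout bound = 1.

deg(f) = 1, deg(g) = 1, so Bézout bound = 1.
Scan x ∈ F_7. For each x, list the y ∈ F_7 with f(x, y) ≡ 0 and those with g(x, y) ≡ 0 (mod 7); the common zeros in that column are the intersection.
  x = 0: f ≡ 0 at y ∈ {1}; g ≡ 0 at y ∈ {2}; common: ∅.
  x = 1: f ≡ 0 at y ∈ {2}; g ≡ 0 at y ∈ {3}; common: ∅.
  x = 2: f ≡ 0 at y ∈ {3}; g ≡ 0 at y ∈ {4}; common: ∅.
  x = 3: f ≡ 0 at y ∈ {4}; g ≡ 0 at y ∈ {5}; common: ∅.
  x = 4: f ≡ 0 at y ∈ {5}; g ≡ 0 at y ∈ {6}; common: ∅.
  x = 5: f ≡ 0 at y ∈ {6}; g ≡ 0 at y ∈ {0}; common: ∅.
  x = 6: f ≡ 0 at y ∈ {0}; g ≡ 0 at y ∈ {1}; common: ∅.
Collecting: common zeros = ∅, so the count is 0.
Comparison with the Bézout bound: 0 ≤ 1 = deg(f)·deg(g), as expected for curves with no common component (the affine F_7-count falls short of the bound because intersections may lie at infinity, over extension fields, or carry multiplicity).


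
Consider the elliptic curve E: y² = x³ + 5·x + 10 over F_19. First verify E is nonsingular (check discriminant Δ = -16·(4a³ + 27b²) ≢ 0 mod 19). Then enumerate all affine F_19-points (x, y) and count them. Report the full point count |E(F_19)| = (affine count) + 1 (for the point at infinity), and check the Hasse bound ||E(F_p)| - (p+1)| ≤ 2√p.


Affine points = {(1, 4), (1, 15), (2, 3), (2, 16), (6, 3), (6, 16), (8, 7), (8, 12), (9, 9), (9, 10), (11, 3), (11, 16), (13, 7), (13, 12), (16, 5), (16, 14), (17, 7), (17, 12), (18, 2), (18, 17)}; affine count = 20; |E(F_19)| = 21.

Discriminant check: Δ ∝ 4a³ + 27b² = 4·5³ + 27·10² = 4·125 + 27·100 ≡ 8 (mod 19). Nonzero ⇒ E is nonsingular.
For each x ∈ F_19, compute rhs = x³ + 5·x + 10 mod 19, then count y ∈ F_19 with y² ≡ rhs.
  x = 0: rhs = 10, matching y values: none (0 points).
  x = 1: rhs = 16, matching y values: 4, 15 (2 points).
  x = 2: rhs = 9, matching y values: 3, 16 (2 points).
  x = 3: rhs = 14, matching y values: none (0 points).
  x = 4: rhs = 18, matching y values: none (0 points).
  x = 5: rhs = 8, matching y values: none (0 points).
  x = 6: rhs = 9, matching y values: 3, 16 (2 points).
  x = 7: rhs = 8, matching y values: none (0 points).
  x = 8: rhs = 11, matching y values: 7, 12 (2 points).
  x = 9: rhs = 5, matching y values: 9, 10 (2 points).
  x = 10: rhs = 15, matching y values: none (0 points).
  x = 11: rhs = 9, matching y values: 3, 16 (2 points).
  x = 12: rhs = 12, matching y values: none (0 points).
  x = 13: rhs = 11, matching y values: 7, 12 (2 points).
  x = 14: rhs = 12, matching y values: none (0 points).
  x = 15: rhs = 2, matching y values: none (0 points).
  x = 16: rhs = 6, matching y values: 5, 14 (2 points).
  x = 17: rhs = 11, matching y values: 7, 12 (2 points).
  x = 18: rhs = 4, matching y values: 2, 17 (2 points).
Total affine count: 20.
Full point count |E(F_19)| = 20 + 1 = 21.
Hasse bound: |21 − (19+1)| = |1| = 1 ≤ 2√19 ≈ 8.7178 ✓.


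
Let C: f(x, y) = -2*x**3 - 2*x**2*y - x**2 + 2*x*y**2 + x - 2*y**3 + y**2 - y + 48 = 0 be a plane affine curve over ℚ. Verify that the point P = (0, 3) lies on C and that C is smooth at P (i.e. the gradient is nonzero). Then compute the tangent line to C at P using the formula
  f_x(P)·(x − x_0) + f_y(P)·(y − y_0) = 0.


Tangent line at P: 19*x - 49*y + 147 = 0.

Step 1: f(0, 3) = 0, so P lies on C.
Step 2: partial derivatives
  f_x(x, y) = -6*x**2 - 4*x*y - 2*x + 2*y**2 + 1, f_y(x, y) = -2*x**2 + 4*x*y - 6*y**2 + 2*y - 1.
  f_x(P) = 19, f_y(P) = -49 (gradient nonzero, so P is smooth).
Step 3: tangent line at P: 19·(x − 0) + -49·(y − 3) = 0.
Expanding: 19*x - 49*y + 147 = 0.


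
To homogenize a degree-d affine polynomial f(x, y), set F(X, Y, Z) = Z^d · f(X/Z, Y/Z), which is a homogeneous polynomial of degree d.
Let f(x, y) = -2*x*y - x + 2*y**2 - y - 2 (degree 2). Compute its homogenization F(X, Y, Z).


F(X, Y, Z) = -2*X*Y - X*Z + 2*Y**2 - Y*Z - 2*Z**2

deg(f) = 2.
Substitute x = X/Z, y = Y/Z into f, then multiply by Z^2.
  monomial -2·x^1·y^1 ↦ -2·X^1·Y^1·Z^0.
  monomial -1·x^1·y^0 ↦ -1·X^1·Y^0·Z^1.
  monomial 2·x^0·y^2 ↦ 2·X^0·Y^2·Z^0.
  monomial -1·x^0·y^1 ↦ -1·X^0·Y^1·Z^1.
  monomial -2·x^0·y^0 ↦ -2·X^0·Y^0·Z^2.
Collecting: F(X, Y, Z) = -2*X*Y - X*Z + 2*Y**2 - Y*Z - 2*Z**2.


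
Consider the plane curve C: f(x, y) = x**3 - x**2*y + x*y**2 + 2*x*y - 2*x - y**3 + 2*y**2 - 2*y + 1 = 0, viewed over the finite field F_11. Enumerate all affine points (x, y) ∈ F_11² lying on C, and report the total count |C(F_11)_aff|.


Affine F_11-points: {(0, 1), (1, 0), (1, 5), (1, 9), (2, 9), (3, 0), (3, 6), (3, 10), (6, 4), (6, 6), (6, 9), (7, 0), (8, 2), (8, 6), (10, 4)}; count = 15.

For each of the 121 pairs (x, y) ∈ F_11², evaluate f(x, y) mod 11. Record the zeros.
  x = 0: [0↦1, 1↦0, 2↦8, 3↦8, 4↦5, 5↦4, 6↦10, 7↦6, 8↦8, 9↦10, 10↦6]  zeros at y ∈ {1}
  x = 1: [0↦0, 1↦1, 2↦2, 3↦8, 4↦2, 5↦0, 6↦7, 7↦6, 8↦2, 9↦0, 10↦5]  zeros at y ∈ {0, 5, 9}
  x = 2: [0↦5, 1↦6, 2↦9, 3↦8, 4↦8, 5↦3, 6↦9, 7↦9, 8↦8, 9↦0, 10↦1]  zeros at y ∈ {9}
  x = 3: [0↦0, 1↦10, 2↦2, 3↦3, 4↦7, 5↦8, 6↦0, 7↦10, 8↦10, 9↦5, 10↦0]  zeros at y ∈ {0, 6, 10}
  x = 4: [0↦2, 1↦8, 2↦9, 3↦10, 4↦5, 5↦10, 6↦8, 7↦4, 8↦3, 9↦10, 10↦8]  zeros at y ∈ ∅
  x = 5: [0↦6, 1↦6, 2↦3, 3↦2, 4↦8, 5↦4, 6↦6, 7↦8, 8↦4, 9↦10, 10↦9]  zeros at y ∈ ∅
  x = 6: [0↦7, 1↦10, 2↦1, 3↦7, 4↦0, 5↦7, 6↦0, 7↦6, 8↦8, 9↦0, 10↦9]  zeros at y ∈ {4, 6, 9}
  x = 7: [0↦0, 1↦4, 2↦9, 3↦9, 4↦9, 5↦3, 6↦7, 7↦4, 8↦10, 9↦8, 10↦3]  zeros at y ∈ {0}
  x = 8: [0↦2, 1↦5, 2↦0, 3↦3, 4↦8, 5↦9, 6↦0, 7↦8, 8↦5, 9↦7, 10↦8]  zeros at y ∈ {2, 6}
  x = 9: [0↦8, 1↦8, 2↦2, 3↦6, 4↦3, 5↦9, 6↦7, 7↦2, 8↦10, 9↦3, 10↦8]  zeros at y ∈ ∅
  x = 10: [0↦2, 1↦8, 2↦10, 3↦2, 4↦0, 5↦9, 6↦1, 7↦3, 8↦9, 9↦2, 10↦9]  zeros at y ∈ {4}
Collecting zeros: affine points = {(0, 1), (1, 0), (1, 5), (1, 9), (2, 9), (3, 0), (3, 6), (3, 10), (6, 4), (6, 6), (6, 9), (7, 0), (8, 2), (8, 6), (10, 4)}.
Total count |C(F_11)_aff| = 15.


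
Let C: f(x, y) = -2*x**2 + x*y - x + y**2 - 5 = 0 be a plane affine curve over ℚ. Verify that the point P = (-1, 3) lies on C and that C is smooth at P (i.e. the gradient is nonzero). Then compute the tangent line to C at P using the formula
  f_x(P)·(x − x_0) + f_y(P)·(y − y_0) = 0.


Tangent line at P: 6*x + 5*y - 9 = 0.

Step 1: f(-1, 3) = 0, so P lies on C.
Step 2: partial derivatives
  f_x(x, y) = -4*x + y - 1, f_y(x, y) = x + 2*y.
  f_x(P) = 6, f_y(P) = 5 (gradient nonzero, so P is smooth).
Step 3: tangent line at P: 6·(x − -1) + 5·(y − 3) = 0.
Expanding: 6*x + 5*y - 9 = 0.


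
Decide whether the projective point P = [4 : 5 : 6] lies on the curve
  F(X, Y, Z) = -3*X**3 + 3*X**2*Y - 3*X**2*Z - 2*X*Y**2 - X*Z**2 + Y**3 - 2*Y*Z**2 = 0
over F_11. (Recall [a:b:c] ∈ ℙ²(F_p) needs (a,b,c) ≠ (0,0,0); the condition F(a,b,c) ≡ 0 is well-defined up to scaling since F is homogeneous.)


F(4,5,6) ≡ 6 (mod 11); P is NOT on the curve.

Evaluate F(4, 5, 6) term-by-term (mod 11).
  -3*X**3 ↦ -3·64·1·1 = -192
  3*X**2*Y ↦ 3·16·5·1 = 240
  -3*X**2*Z ↦ -3·16·1·6 = -288
  -2*X*Y**2 ↦ -2·4·25·1 = -200
  -X*Z**2 ↦ -1·4·1·36 = -144
  Y**3 ↦ 1·1·125·1 = 125
  -2*Y*Z**2 ↦ -2·1·5·36 = -360
Sum: F(4, 5, 6) = (-192) + (240) + (-288) + (-200) + (-144) + (125) + (-360) = -819.
Reducing mod 11: -819 ≡ 6 (mod 11).
Since F(a, b, c) ≡ 6 ≠ 0 (mod 11), P does NOT lie on the curve.


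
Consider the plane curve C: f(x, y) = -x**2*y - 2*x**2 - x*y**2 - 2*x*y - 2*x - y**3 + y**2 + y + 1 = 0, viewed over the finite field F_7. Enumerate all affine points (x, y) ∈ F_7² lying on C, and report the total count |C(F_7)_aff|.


Affine F_7-points: {(0, 3), (1, 6), (2, 4), (2, 5), (3, 4), (4, 2), (5, 1), (5, 3), (5, 6)}; count = 9.

For each of the 49 pairs (x, y) ∈ F_7², evaluate f(x, y) mod 7. Record the zeros.
  x = 0: [0↦1, 1↦2, 2↦6, 3↦0, 4↦6, 5↦4, 6↦2]  zeros at y ∈ {3}
  x = 1: [0↦4, 1↦1, 2↦6, 3↦6, 4↦2, 5↦2, 6↦0]  zeros at y ∈ {6}
  x = 2: [0↦3, 1↦1, 2↦5, 3↦2, 4↦0, 5↦0, 6↦3]  zeros at y ∈ {4, 5}
  x = 3: [0↦5, 1↦2, 2↦3, 3↦2, 4↦0, 5↦5, 6↦4]  zeros at y ∈ {4}
  x = 4: [0↦3, 1↦4, 2↦0, 3↦6, 4↦2, 5↦3, 6↦3]  zeros at y ∈ {2}
  x = 5: [0↦4, 1↦0, 2↦3, 3↦0, 4↦6, 5↦1, 6↦0]  zeros at y ∈ {1, 3, 6}
  x = 6: [0↦1, 1↦4, 2↦5, 3↦5, 4↦5, 5↦6, 6↦2]  zeros at y ∈ ∅
Collecting zeros: affine points = {(0, 3), (1, 6), (2, 4), (2, 5), (3, 4), (4, 2), (5, 1), (5, 3), (5, 6)}.
Total count |C(F_7)_aff| = 9.


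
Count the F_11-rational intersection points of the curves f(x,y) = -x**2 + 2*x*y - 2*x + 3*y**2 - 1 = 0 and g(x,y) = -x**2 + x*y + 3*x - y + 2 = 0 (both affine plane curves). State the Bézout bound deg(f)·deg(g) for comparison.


Common zeros: {(0, 2), (4, 8)}; count = 2; Bézout bound = 4.

deg(f) = 2, deg(g) = 2, so Bézout bound = 4.
Scan x ∈ F_11. For each x, list the y ∈ F_11 with f(x, y) ≡ 0 and those with g(x, y) ≡ 0 (mod 11); the common zeros in that column are the intersection.
  x = 0: f ≡ 0 at y ∈ {2, 9}; g ≡ 0 at y ∈ {2}; common: {2}.
  x = 1: f ≡ 0 at y ∈ ∅; g ≡ 0 at y ∈ ∅; common: ∅.
  x = 2: f ≡ 0 at y ∈ {2, 4}; g ≡ 0 at y ∈ {7}; common: ∅.
  x = 3: f ≡ 0 at y ∈ ∅; g ≡ 0 at y ∈ {10}; common: ∅.
  x = 4: f ≡ 0 at y ∈ {4, 8}; g ≡ 0 at y ∈ {8}; common: {8}.
  x = 5: f ≡ 0 at y ∈ {6, 9}; g ≡ 0 at y ∈ {2}; common: ∅.
  x = 6: f ≡ 0 at y ∈ ∅; g ≡ 0 at y ∈ {1}; common: ∅.
  x = 7: f ≡ 0 at y ∈ ∅; g ≡ 0 at y ∈ {8}; common: ∅.
  x = 8: f ≡ 0 at y ∈ ∅; g ≡ 0 at y ∈ {7}; common: ∅.
  x = 9: f ≡ 0 at y ∈ ∅; g ≡ 0 at y ∈ {1}; common: ∅.
  x = 10: f ≡ 0 at y ∈ {0, 8}; g ≡ 0 at y ∈ {10}; common: ∅.
Collecting: common zeros = {(0, 2), (4, 8)}, so the count is 2.
Comparison with the Bézout bound: 2 ≤ 4 = deg(f)·deg(g), as expected for curves with no common component (the affine F_11-count falls short of the bound because intersections may lie at infinity, over extension fields, or carry multiplicity).


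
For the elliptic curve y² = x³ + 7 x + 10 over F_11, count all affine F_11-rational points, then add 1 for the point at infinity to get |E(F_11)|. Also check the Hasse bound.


Affine points = {(3, 5), (3, 6), (4, 5), (4, 6), (5, 4), (5, 7), (6, 2), (6, 9)}; affine count = 8; |E(F_11)| = 9.

Discriminant check: Δ ∝ 4a³ + 27b² = 4·7³ + 27·10² = 4·343 + 27·100 ≡ 2 (mod 11). Nonzero ⇒ E is nonsingular.
For each x ∈ F_11, compute rhs = x³ + 7·x + 10 mod 11, then count y ∈ F_11 with y² ≡ rhs.
  x = 0: rhs = 10, matching y values: none (0 points).
  x = 1: rhs = 7, matching y values: none (0 points).
  x = 2: rhs = 10, matching y values: none (0 points).
  x = 3: rhs = 3, matching y values: 5, 6 (2 points).
  x = 4: rhs = 3, matching y values: 5, 6 (2 points).
  x = 5: rhs = 5, matching y values: 4, 7 (2 points).
  x = 6: rhs = 4, matching y values: 2, 9 (2 points).
  x = 7: rhs = 6, matching y values: none (0 points).
  x = 8: rhs = 6, matching y values: none (0 points).
  x = 9: rhs = 10, matching y values: none (0 points).
  x = 10: rhs = 2, matching y values: none (0 points).
Total affine count: 8.
Full point count |E(F_11)| = 8 + 1 = 9.
Hasse bound: |9 − (11+1)| = |-3| = 3 ≤ 2√11 ≈ 6.6332 ✓.


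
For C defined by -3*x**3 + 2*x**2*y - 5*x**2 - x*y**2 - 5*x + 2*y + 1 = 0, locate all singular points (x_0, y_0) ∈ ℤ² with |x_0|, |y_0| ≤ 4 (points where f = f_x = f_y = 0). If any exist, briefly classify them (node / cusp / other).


Singular points: {(-1, -2)}; classification: cusp.

Compute partial derivatives:
  f_x = -9*x**2 + 4*x*y - 10*x - y**2 - 5.
  f_y = 2*x**2 - 2*x*y + 2.
Scan x_0 ∈ {−4, ..., 4}. For each x_0, f_y(x_0, y) is a polynomial in y; find its integer roots y ∈ {−4, ..., 4}, then test f_x and f at those candidates.
  x = -4: f_y(-4, y) = 8*y + 34; no integer root y with |y| ≤ 4.
  x = -3: f_y(-3, y) = 6*y + 20; no integer root y with |y| ≤ 4.
  x = -2: f_y(-2, y) = 4*y + 10; no integer root y with |y| ≤ 4.
  x = -1: f_y(-1, y) = 2*y + 4; vanishes at y ∈ {-2}. (-1, -2): f_x = 0, f = 0 — SINGULAR.
  x = 0: f_y(0, y) = 2; no integer root y with |y| ≤ 4.
  x = 1: f_y(1, y) = 4 - 2*y; vanishes at y ∈ {2}. (1, 2): f_x = -20 ≠ 0.
  x = 2: f_y(2, y) = 10 - 4*y; no integer root y with |y| ≤ 4.
  x = 3: f_y(3, y) = 20 - 6*y; no integer root y with |y| ≤ 4.
  x = 4: f_y(4, y) = 34 - 8*y; no integer root y with |y| ≤ 4.
Only singular point on the grid: (-1, -2).
Classify: substitute x = -1 + u, y = -2 + v and expand: f = -3*u**3 + 2*u**2*v - u*v**2 + v**2.
No constant or linear terms (consistent with a singular point). Quadratic part: v**2. Cubic part: -3*u**3 + 2*u**2*v - u*v**2.
The quadratic part v**2 is a perfect square, so there is a single (double) tangent line v = 0, i.e. y = -2. Restricting the cubic part to that line (v = 0) leaves -3*u**3 ≠ 0, so f is not divisible by v and the branch is v² ≈ 3*u**3 to lowest order — this is a cusp.
Classification: cusp.


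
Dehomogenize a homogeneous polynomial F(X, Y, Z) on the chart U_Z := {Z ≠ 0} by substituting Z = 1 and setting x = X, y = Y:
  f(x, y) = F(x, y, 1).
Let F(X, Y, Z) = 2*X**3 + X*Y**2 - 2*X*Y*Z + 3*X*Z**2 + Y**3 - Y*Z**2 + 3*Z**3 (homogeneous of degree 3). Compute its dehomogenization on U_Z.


f(x, y) = 2*x**3 + x*y**2 - 2*x*y + 3*x + y**3 - y + 3

On U_Z we set Z = 1. Each monomial c·X^i·Y^j·Z^k in F becomes c·x^i·y^j·1^k = c·x^i·y^j.
Substituting Z = 1: F(X, Y, 1) = 2*x**3 + x*y**2 - 2*x*y + 3*x + y**3 - y + 3.
Note: deg(f) ≤ deg(F) = 3; strict inequality happens when F is divisible by Z (lost terms).


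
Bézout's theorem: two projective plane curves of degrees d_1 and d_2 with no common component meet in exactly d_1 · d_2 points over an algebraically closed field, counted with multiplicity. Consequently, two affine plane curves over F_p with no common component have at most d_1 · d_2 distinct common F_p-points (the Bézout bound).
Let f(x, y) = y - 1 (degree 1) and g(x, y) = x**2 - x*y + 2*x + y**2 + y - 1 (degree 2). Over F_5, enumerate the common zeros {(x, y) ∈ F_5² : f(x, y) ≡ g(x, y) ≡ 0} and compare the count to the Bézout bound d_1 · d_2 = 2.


Common zeros: ∅; count = 0; Bézout bound = 2.

deg(f) = 1, deg(g) = 2, so Bézout bound = 2.
Scan x ∈ F_5. For each x, list the y ∈ F_5 with f(x, y) ≡ 0 and those with g(x, y) ≡ 0 (mod 5); the common zeros in that column are the intersection.
  x = 0: f ≡ 0 at y ∈ {1}; g ≡ 0 at y ∈ {2}; common: ∅.
  x = 1: f ≡ 0 at y ∈ {1}; g ≡ 0 at y ∈ ∅; common: ∅.
  x = 2: f ≡ 0 at y ∈ {1}; g ≡ 0 at y ∈ ∅; common: ∅.
  x = 3: f ≡ 0 at y ∈ {1}; g ≡ 0 at y ∈ ∅; common: ∅.
  x = 4: f ≡ 0 at y ∈ {1}; g ≡ 0 at y ∈ ∅; common: ∅.
Collecting: common zeros = ∅, so the count is 0.
Comparison with the Bézout bound: 0 ≤ 2 = deg(f)·deg(g), as expected for curves with no common component (the affine F_5-count falls short of the bound because intersections may lie at infinity, over extension fields, or carry multiplicity).


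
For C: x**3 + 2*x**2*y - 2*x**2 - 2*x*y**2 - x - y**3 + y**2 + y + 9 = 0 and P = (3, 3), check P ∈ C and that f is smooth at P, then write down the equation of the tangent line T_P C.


Tangent line at P: 32*x - 38*y + 18 = 0.

Step 1: f(3, 3) = 0, so P lies on C.
Step 2: partial derivatives
  f_x(x, y) = 3*x**2 + 4*x*y - 4*x - 2*y**2 - 1, f_y(x, y) = 2*x**2 - 4*x*y - 3*y**2 + 2*y + 1.
  f_x(P) = 32, f_y(P) = -38 (gradient nonzero, so P is smooth).
Step 3: tangent line at P: 32·(x − 3) + -38·(y − 3) = 0.
Expanding: 32*x - 38*y + 18 = 0.


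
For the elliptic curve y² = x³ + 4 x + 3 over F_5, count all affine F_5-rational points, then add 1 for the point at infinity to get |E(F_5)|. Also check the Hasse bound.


Affine points = {(2, 2), (2, 3)}; affine count = 2; |E(F_5)| = 3.

Discriminant check: Δ ∝ 4a³ + 27b² = 4·4³ + 27·3² = 4·64 + 27·9 ≡ 4 (mod 5). Nonzero ⇒ E is nonsingular.
For each x ∈ F_5, compute rhs = x³ + 4·x + 3 mod 5, then count y ∈ F_5 with y² ≡ rhs.
  x = 0: rhs = 3, matching y values: none (0 points).
  x = 1: rhs = 3, matching y values: none (0 points).
  x = 2: rhs = 4, matching y values: 2, 3 (2 points).
  x = 3: rhs = 2, matching y values: none (0 points).
  x = 4: rhs = 3, matching y values: none (0 points).
Total affine count: 2.
Full point count |E(F_5)| = 2 + 1 = 3.
Hasse bound: |3 − (5+1)| = |-3| = 3 ≤ 2√5 ≈ 4.4721 ✓.


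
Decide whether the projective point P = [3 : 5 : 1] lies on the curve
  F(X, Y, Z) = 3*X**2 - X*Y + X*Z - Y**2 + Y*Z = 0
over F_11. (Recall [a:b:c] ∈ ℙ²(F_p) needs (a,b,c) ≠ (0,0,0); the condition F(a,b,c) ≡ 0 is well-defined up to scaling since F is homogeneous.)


F(3,5,1) ≡ 6 (mod 11); P is NOT on the curve.

Evaluate F(3, 5, 1) term-by-term (mod 11).
  3*X**2 ↦ 3·9·1·1 = 27
  -X*Y ↦ -1·3·5·1 = -15
  X*Z ↦ 1·3·1·1 = 3
  -Y**2 ↦ -1·1·25·1 = -25
  Y*Z ↦ 1·1·5·1 = 5
Sum: F(3, 5, 1) = (27) + (-15) + (3) + (-25) + (5) = -5.
Reducing mod 11: -5 ≡ 6 (mod 11).
Since F(a, b, c) ≡ 6 ≠ 0 (mod 11), P does NOT lie on the curve.


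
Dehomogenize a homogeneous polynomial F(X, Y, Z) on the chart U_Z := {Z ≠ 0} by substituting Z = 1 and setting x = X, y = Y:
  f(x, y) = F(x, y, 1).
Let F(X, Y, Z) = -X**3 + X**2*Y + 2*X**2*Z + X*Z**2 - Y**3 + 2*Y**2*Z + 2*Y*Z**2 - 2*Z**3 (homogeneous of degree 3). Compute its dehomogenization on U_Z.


f(x, y) = -x**3 + x**2*y + 2*x**2 + x - y**3 + 2*y**2 + 2*y - 2

On U_Z we set Z = 1. Each monomial c·X^i·Y^j·Z^k in F becomes c·x^i·y^j·1^k = c·x^i·y^j.
Substituting Z = 1: F(X, Y, 1) = -x**3 + x**2*y + 2*x**2 + x - y**3 + 2*y**2 + 2*y - 2.
Note: deg(f) ≤ deg(F) = 3; strict inequality happens when F is divisible by Z (lost terms).


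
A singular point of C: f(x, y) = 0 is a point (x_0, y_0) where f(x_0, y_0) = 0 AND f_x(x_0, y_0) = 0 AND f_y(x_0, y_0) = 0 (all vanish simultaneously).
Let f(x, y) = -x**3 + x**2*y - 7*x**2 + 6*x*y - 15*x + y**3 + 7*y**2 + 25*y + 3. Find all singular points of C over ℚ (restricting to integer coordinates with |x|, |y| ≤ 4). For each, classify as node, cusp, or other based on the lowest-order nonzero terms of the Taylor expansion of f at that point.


Singular points: {(-3, -2)}; classification: cusp.

Compute partial derivatives:
  f_x = -3*x**2 + 2*x*y - 14*x + 6*y - 15.
  f_y = x**2 + 6*x + 3*y**2 + 14*y + 25.
Scan x_0 ∈ {−4, ..., 4}. For each x_0, f_y(x_0, y) is a polynomial in y; find its integer roots y ∈ {−4, ..., 4}, then test f_x and f at those candidates.
  x = -4: f_y(-4, y) = 3*y**2 + 14*y + 17; no integer root y with |y| ≤ 4.
  x = -3: f_y(-3, y) = 3*y**2 + 14*y + 16; vanishes at y ∈ {-2}. (-3, -2): f_x = 0, f = 0 — SINGULAR.
  x = -2: f_y(-2, y) = 3*y**2 + 14*y + 17; no integer root y with |y| ≤ 4.
  x = -1: f_y(-1, y) = 3*y**2 + 14*y + 20; no integer root y with |y| ≤ 4.
  x = 0: f_y(0, y) = 3*y**2 + 14*y + 25; no integer root y with |y| ≤ 4.
  x = 1: f_y(1, y) = 3*y**2 + 14*y + 32; no integer root y with |y| ≤ 4.
  x = 2: f_y(2, y) = 3*y**2 + 14*y + 41; no integer root y with |y| ≤ 4.
  x = 3: f_y(3, y) = 3*y**2 + 14*y + 52; no integer root y with |y| ≤ 4.
  x = 4: f_y(4, y) = 3*y**2 + 14*y + 65; no integer root y with |y| ≤ 4.
Only singular point on the grid: (-3, -2).
Classify: substitute x = -3 + u, y = -2 + v and expand: f = -u**3 + u**2*v + v**3 + v**2.
No constant or linear terms (consistent with a singular point). Quadratic part: v**2. Cubic part: -u**3 + u**2*v + v**3.
The quadratic part v**2 is a perfect square, so there is a single (double) tangent line v = 0, i.e. y = -2. Restricting the cubic part to that line (v = 0) leaves -u**3 ≠ 0, so f is not divisible by v and the branch is v² ≈ u**3 to lowest order — this is a cusp.
Classification: cusp.


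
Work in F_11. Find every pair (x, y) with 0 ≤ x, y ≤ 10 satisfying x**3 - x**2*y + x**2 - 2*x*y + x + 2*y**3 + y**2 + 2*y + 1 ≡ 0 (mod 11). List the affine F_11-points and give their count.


Affine F_11-points: {(0, 5), (1, 2), (3, 4), (4, 1), (5, 2), (5, 7), (6, 2), (6, 6), (6, 8), (9, 1), (10, 0)}; count = 11.

For each of the 121 pairs (x, y) ∈ F_11², evaluate f(x, y) mod 11. Record the zeros.
  x = 0: [0↦1, 1↦6, 2↦3, 3↦4, 4↦10, 5↦0, 6↦8, 7↦2, 8↦5, 9↦7, 10↦9]  zeros at y ∈ {5}
  x = 1: [0↦4, 1↦6, 2↦0, 3↦9, 4↦1, 5↦10, 6↦4, 7↦6, 8↦6, 9↦5, 10↦4]  zeros at y ∈ {2}
  x = 2: [0↦4, 1↦1, 2↦1, 3↦5, 4↦3, 5↦7, 6↦7, 7↦4, 8↦10, 9↦4, 10↦9]  zeros at y ∈ ∅
  x = 3: [0↦7, 1↦8, 2↦1, 3↦9, 4↦0, 5↦8, 6↦1, 7↦2, 8↦1, 9↦10, 10↦8]  zeros at y ∈ {4}
  x = 4: [0↦8, 1↦0, 2↦6, 3↦5, 4↦9, 5↦8, 6↦3, 7↦6, 8↦7, 9↦7, 10↦7]  zeros at y ∈ {1}
  x = 5: [0↦2, 1↦5, 2↦0, 3↦10, 4↦3, 5↦2, 6↦8, 7↦0, 8↦1, 9↦1, 10↦1]  zeros at y ∈ {2, 7}
  x = 6: [0↦6, 1↦7, 2↦0, 3↦8, 4↦10, 5↦7, 6↦0, 7↦1, 8↦0, 9↦9, 10↦7]  zeros at y ∈ {2, 6, 8}
  x = 7: [0↦4, 1↦1, 2↦1, 3↦5, 4↦3, 5↦7, 6↦7, 7↦4, 8↦10, 9↦4, 10↦9]  zeros at y ∈ ∅
  x = 8: [0↦2, 1↦4, 2↦9, 3↦7, 4↦10, 5↦8, 6↦2, 7↦4, 8↦4, 9↦3, 10↦2]  zeros at y ∈ ∅
  x = 9: [0↦6, 1↦0, 2↦8, 3↦9, 4↦4, 5↦5, 6↦2, 7↦7, 8↦10, 9↦1, 10↦3]  zeros at y ∈ {1}
  x = 10: [0↦0, 1↦6, 2↦4, 3↦6, 4↦2, 5↦4, 6↦2, 7↦8, 8↦1, 9↦4, 10↦7]  zeros at y ∈ {0}
Collecting zeros: affine points = {(0, 5), (1, 2), (3, 4), (4, 1), (5, 2), (5, 7), (6, 2), (6, 6), (6, 8), (9, 1), (10, 0)}.
Total count |C(F_11)_aff| = 11.


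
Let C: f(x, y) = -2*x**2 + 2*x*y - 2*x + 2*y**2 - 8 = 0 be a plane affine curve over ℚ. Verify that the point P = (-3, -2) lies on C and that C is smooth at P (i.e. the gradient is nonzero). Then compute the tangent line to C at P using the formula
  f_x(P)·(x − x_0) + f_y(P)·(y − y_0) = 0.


Tangent line at P: 6*x - 14*y - 10 = 0.

Step 1: f(-3, -2) = 0, so P lies on C.
Step 2: partial derivatives
  f_x(x, y) = -4*x + 2*y - 2, f_y(x, y) = 2*x + 4*y.
  f_x(P) = 6, f_y(P) = -14 (gradient nonzero, so P is smooth).
Step 3: tangent line at P: 6·(x − -3) + -14·(y − -2) = 0.
Expanding: 6*x - 14*y - 10 = 0.


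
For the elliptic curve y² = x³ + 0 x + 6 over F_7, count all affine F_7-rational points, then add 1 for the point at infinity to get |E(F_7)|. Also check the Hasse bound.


Affine points = {(1, 0), (2, 0), (4, 0)}; affine count = 3; |E(F_7)| = 4.

Discriminant check: Δ ∝ 4a³ + 27b² = 4·0³ + 27·6² = 4·0 + 27·36 ≡ 6 (mod 7). Nonzero ⇒ E is nonsingular.
For each x ∈ F_7, compute rhs = x³ + 0·x + 6 mod 7, then count y ∈ F_7 with y² ≡ rhs.
  x = 0: rhs = 6, matching y values: none (0 points).
  x = 1: rhs = 0, matching y values: 0 (1 points).
  x = 2: rhs = 0, matching y values: 0 (1 points).
  x = 3: rhs = 5, matching y values: none (0 points).
  x = 4: rhs = 0, matching y values: 0 (1 points).
  x = 5: rhs = 5, matching y values: none (0 points).
  x = 6: rhs = 5, matching y values: none (0 points).
Total affine count: 3.
Full point count |E(F_7)| = 3 + 1 = 4.
Hasse bound: |4 − (7+1)| = |-4| = 4 ≤ 2√7 ≈ 5.2915 ✓.


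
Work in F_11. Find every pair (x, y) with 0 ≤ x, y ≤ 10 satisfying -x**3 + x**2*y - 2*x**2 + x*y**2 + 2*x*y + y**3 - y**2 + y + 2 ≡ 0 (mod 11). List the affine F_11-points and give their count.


Affine F_11-points: {(3, 6), (4, 5), (5, 1), (5, 2), (5, 4), (6, 0), (6, 1), (6, 5), (8, 0), (8, 2), (9, 2), (9, 4), (9, 8), (10, 1), (10, 4), (10, 8)}; count = 16.

For each of the 121 pairs (x, y) ∈ F_11², evaluate f(x, y) mod 11. Record the zeros.
  x = 0: [0↦2, 1↦3, 2↦8, 3↦1, 4↦10, 5↦8, 6↦1, 7↦6, 8↦7, 9↦10, 10↦10]  zeros at y ∈ ∅
  x = 1: [0↦10, 1↦4, 2↦4, 3↦5, 4↦2, 5↦1, 6↦8, 7↦7, 8↦4, 9↦5, 10↦5]  zeros at y ∈ ∅
  x = 2: [0↦8, 1↦8, 2↦5, 3↦5, 4↦3, 5↦5, 6↦6, 7↦1, 8↦7, 9↦8, 10↦10]  zeros at y ∈ ∅
  x = 3: [0↦1, 1↦9, 2↦5, 3↦6, 4↦7, 5↦3, 6↦0, 7↦4, 8↦10, 9↦2, 10↦8]  zeros at y ∈ {6}
  x = 4: [0↦5, 1↦1, 2↦9, 3↦2, 4↦8, 5↦0, 6↦6, 7↦10, 8↦7, 9↦3, 10↦4]  zeros at y ∈ {5}
  x = 5: [0↦3, 1↦0, 2↦0, 3↦9, 4↦0, 5↦1, 6↦7, 7↦2, 8↦3, 9↦5, 10↦3]  zeros at y ∈ {1, 2, 4}
  x = 6: [0↦0, 1↦0, 2↦5, 3↦10, 4↦10, 5↦0, 6↦8, 7↦7, 8↦3, 9↦2, 10↦10]  zeros at y ∈ {0, 1, 5}
  x = 7: [0↦1, 1↦6, 2↦7, 3↦10, 4↦10, 5↦2, 6↦3, 7↦8, 8↦1, 9↦10, 10↦8]  zeros at y ∈ ∅
  x = 8: [0↦0, 1↦1, 2↦0, 3↦3, 4↦5, 5↦1, 6↦8, 7↦10, 8↦2, 9↦1, 10↦2]  zeros at y ∈ {0, 2}
  x = 9: [0↦2, 1↦1, 2↦0, 3↦5, 4↦0, 5↦2, 6↦6, 7↦7, 8↦0, 9↦2, 10↦8]  zeros at y ∈ {2, 4, 8}
  x = 10: [0↦1, 1↦0, 2↦1, 3↦10, 4↦0, 5↦10, 6↦2, 7↦4, 8↦0, 9↦7, 10↦9]  zeros at y ∈ {1, 4, 8}
Collecting zeros: affine points = {(3, 6), (4, 5), (5, 1), (5, 2), (5, 4), (6, 0), (6, 1), (6, 5), (8, 0), (8, 2), (9, 2), (9, 4), (9, 8), (10, 1), (10, 4), (10, 8)}.
Total count |C(F_11)_aff| = 16.


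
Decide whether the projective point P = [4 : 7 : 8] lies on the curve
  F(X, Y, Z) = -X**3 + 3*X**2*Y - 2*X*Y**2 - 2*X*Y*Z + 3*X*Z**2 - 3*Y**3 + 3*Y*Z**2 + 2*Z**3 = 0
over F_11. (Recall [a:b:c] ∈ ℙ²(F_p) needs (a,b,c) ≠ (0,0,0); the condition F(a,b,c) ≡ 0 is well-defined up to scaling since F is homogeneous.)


F(4,7,8) ≡ 10 (mod 11); P is NOT on the curve.

Evaluate F(4, 7, 8) term-by-term (mod 11).
  -X**3 ↦ -1·64·1·1 = -64
  3*X**2*Y ↦ 3·16·7·1 = 336
  -2*X*Y**2 ↦ -2·4·49·1 = -392
  -2*X*Y*Z ↦ -2·4·7·8 = -448
  3*X*Z**2 ↦ 3·4·1·64 = 768
  -3*Y**3 ↦ -3·1·343·1 = -1029
  3*Y*Z**2 ↦ 3·1·7·64 = 1344
  2*Z**3 ↦ 2·1·1·512 = 1024
Sum: F(4, 7, 8) = (-64) + (336) + (-392) + (-448) + (768) + (-1029) + (1344) + (1024) = 1539.
Reducing mod 11: 1539 ≡ 10 (mod 11).
Since F(a, b, c) ≡ 10 ≠ 0 (mod 11), P does NOT lie on the curve.


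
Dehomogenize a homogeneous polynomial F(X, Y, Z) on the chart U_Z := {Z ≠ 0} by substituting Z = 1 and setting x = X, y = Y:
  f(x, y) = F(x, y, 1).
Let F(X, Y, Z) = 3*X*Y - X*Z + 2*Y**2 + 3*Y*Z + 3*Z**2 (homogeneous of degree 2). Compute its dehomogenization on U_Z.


f(x, y) = 3*x*y - x + 2*y**2 + 3*y + 3

On U_Z we set Z = 1. Each monomial c·X^i·Y^j·Z^k in F becomes c·x^i·y^j·1^k = c·x^i·y^j.
Substituting Z = 1: F(X, Y, 1) = 3*x*y - x + 2*y**2 + 3*y + 3.
Note: deg(f) ≤ deg(F) = 2; strict inequality happens when F is divisible by Z (lost terms).


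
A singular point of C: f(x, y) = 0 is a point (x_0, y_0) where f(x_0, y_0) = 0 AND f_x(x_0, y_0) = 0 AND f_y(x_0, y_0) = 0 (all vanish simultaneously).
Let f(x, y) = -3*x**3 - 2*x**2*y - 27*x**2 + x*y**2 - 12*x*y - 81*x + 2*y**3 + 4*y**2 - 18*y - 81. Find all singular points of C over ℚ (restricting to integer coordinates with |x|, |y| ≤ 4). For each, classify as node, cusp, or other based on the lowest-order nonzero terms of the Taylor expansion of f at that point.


Singular points: {(-3, 0)}; classification: cusp.

Compute partial derivatives:
  f_x = -9*x**2 - 4*x*y - 54*x + y**2 - 12*y - 81.
  f_y = -2*x**2 + 2*x*y - 12*x + 6*y**2 + 8*y - 18.
Scan x_0 ∈ {−4, ..., 4}. For each x_0, f_y(x_0, y) is a polynomial in y; find its integer roots y ∈ {−4, ..., 4}, then test f_x and f at those candidates.
  x = -4: f_y(-4, y) = 6*y**2 - 2; no integer root y with |y| ≤ 4.
  x = -3: f_y(-3, y) = 6*y**2 + 2*y; vanishes at y ∈ {0}. (-3, 0): f_x = 0, f = 0 — SINGULAR.
  x = -2: f_y(-2, y) = 6*y**2 + 4*y - 2; vanishes at y ∈ {-1}. (-2, -1): f_x = -4 ≠ 0.
  x = -1: f_y(-1, y) = 6*y**2 + 6*y - 8; no integer root y with |y| ≤ 4.
  x = 0: f_y(0, y) = 6*y**2 + 8*y - 18; no integer root y with |y| ≤ 4.
  x = 1: f_y(1, y) = 6*y**2 + 10*y - 32; no integer root y with |y| ≤ 4.
  x = 2: f_y(2, y) = 6*y**2 + 12*y - 50; no integer root y with |y| ≤ 4.
  x = 3: f_y(3, y) = 6*y**2 + 14*y - 72; no integer root y with |y| ≤ 4.
  x = 4: f_y(4, y) = 6*y**2 + 16*y - 98; no integer root y with |y| ≤ 4.
Only singular point on the grid: (-3, 0).
Classify: substitute x = -3 + u, y = 0 + v and expand: f = -3*u**3 - 2*u**2*v + u*v**2 + 2*v**3 + v**2.
No constant or linear terms (consistent with a singular point). Quadratic part: v**2. Cubic part: -3*u**3 - 2*u**2*v + u*v**2 + 2*v**3.
The quadratic part v**2 is a perfect square, so there is a single (double) tangent line v = 0, i.e. y = 0. Restricting the cubic part to that line (v = 0) leaves -3*u**3 ≠ 0, so f is not divisible by v and the branch is v² ≈ 3*u**3 to lowest order — this is a cusp.
Classification: cusp.


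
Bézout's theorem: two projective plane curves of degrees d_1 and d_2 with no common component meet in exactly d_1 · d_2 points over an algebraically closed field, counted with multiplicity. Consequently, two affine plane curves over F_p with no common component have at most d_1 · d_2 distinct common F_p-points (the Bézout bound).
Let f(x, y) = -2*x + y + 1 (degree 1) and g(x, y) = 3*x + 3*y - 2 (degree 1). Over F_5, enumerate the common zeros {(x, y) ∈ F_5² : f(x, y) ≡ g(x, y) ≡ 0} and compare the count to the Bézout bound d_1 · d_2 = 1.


Common zeros: {(0, 4)}; count = 1; Bézout bound = 1.

deg(f) = 1, deg(g) = 1, so Bézout bound = 1.
Scan x ∈ F_5. For each x, list the y ∈ F_5 with f(x, y) ≡ 0 and those with g(x, y) ≡ 0 (mod 5); the common zeros in that column are the intersection.
  x = 0: f ≡ 0 at y ∈ {4}; g ≡ 0 at y ∈ {4}; common: {4}.
  x = 1: f ≡ 0 at y ∈ {1}; g ≡ 0 at y ∈ {3}; common: ∅.
  x = 2: f ≡ 0 at y ∈ {3}; g ≡ 0 at y ∈ {2}; common: ∅.
  x = 3: f ≡ 0 at y ∈ {0}; g ≡ 0 at y ∈ {1}; common: ∅.
  x = 4: f ≡ 0 at y ∈ {2}; g ≡ 0 at y ∈ {0}; common: ∅.
Collecting: common zeros = {(0, 4)}, so the count is 1.
Comparison with the Bézout bound: 1 ≤ 1 = deg(f)·deg(g), as expected for curves with no common component (the bound is attained).


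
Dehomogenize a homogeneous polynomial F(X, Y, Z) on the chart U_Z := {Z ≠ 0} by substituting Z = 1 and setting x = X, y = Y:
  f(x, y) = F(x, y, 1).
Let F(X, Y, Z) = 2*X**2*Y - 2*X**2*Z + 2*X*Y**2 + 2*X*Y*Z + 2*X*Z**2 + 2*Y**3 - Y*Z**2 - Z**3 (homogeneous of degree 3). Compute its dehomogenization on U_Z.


f(x, y) = 2*x**2*y - 2*x**2 + 2*x*y**2 + 2*x*y + 2*x + 2*y**3 - y - 1

On U_Z we set Z = 1. Each monomial c·X^i·Y^j·Z^k in F becomes c·x^i·y^j·1^k = c·x^i·y^j.
Substituting Z = 1: F(X, Y, 1) = 2*x**2*y - 2*x**2 + 2*x*y**2 + 2*x*y + 2*x + 2*y**3 - y - 1.
Note: deg(f) ≤ deg(F) = 3; strict inequality happens when F is divisible by Z (lost terms).


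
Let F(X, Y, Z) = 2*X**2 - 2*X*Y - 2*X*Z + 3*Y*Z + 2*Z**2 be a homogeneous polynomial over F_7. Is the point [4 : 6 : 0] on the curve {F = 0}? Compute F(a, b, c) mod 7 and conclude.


F(4,6,0) ≡ 5 (mod 7); P is NOT on the curve.

Evaluate F(4, 6, 0) term-by-term (mod 7).
  2*X**2 ↦ 2·16·1·1 = 32
  -2*X*Y ↦ -2·4·6·1 = -48
  -2*X*Z ↦ -2·4·1·0 = 0
  3*Y*Z ↦ 3·1·6·0 = 0
  2*Z**2 ↦ 2·1·1·0 = 0
Sum: F(4, 6, 0) = (32) + (-48) + (0) + (0) + (0) = -16.
Reducing mod 7: -16 ≡ 5 (mod 7).
Since F(a, b, c) ≡ 5 ≠ 0 (mod 7), P does NOT lie on the curve.


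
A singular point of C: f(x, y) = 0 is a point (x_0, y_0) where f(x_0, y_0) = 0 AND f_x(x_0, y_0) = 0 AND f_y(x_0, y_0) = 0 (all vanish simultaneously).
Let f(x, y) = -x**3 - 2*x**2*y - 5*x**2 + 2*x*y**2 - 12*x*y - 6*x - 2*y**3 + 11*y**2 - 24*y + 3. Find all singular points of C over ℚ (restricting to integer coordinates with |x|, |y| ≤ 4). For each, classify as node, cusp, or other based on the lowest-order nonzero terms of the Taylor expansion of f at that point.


Singular points: {(-2, 1)}; classification: node.

Compute partial derivatives:
  f_x = -3*x**2 - 4*x*y - 10*x + 2*y**2 - 12*y - 6.
  f_y = -2*x**2 + 4*x*y - 12*x - 6*y**2 + 22*y - 24.
Scan x_0 ∈ {−4, ..., 4}. For each x_0, f_y(x_0, y) is a polynomial in y; find its integer roots y ∈ {−4, ..., 4}, then test f_x and f at those candidates.
  x = -4: f_y(-4, y) = -6*y**2 + 6*y - 8; no integer root y with |y| ≤ 4.
  x = -3: f_y(-3, y) = -6*y**2 + 10*y - 6; no integer root y with |y| ≤ 4.
  x = -2: f_y(-2, y) = -6*y**2 + 14*y - 8; vanishes at y ∈ {1}. (-2, 1): f_x = 0, f = 0 — SINGULAR.
  x = -1: f_y(-1, y) = -6*y**2 + 18*y - 14; no integer root y with |y| ≤ 4.
  x = 0: f_y(0, y) = -6*y**2 + 22*y - 24; no integer root y with |y| ≤ 4.
  x = 1: f_y(1, y) = -6*y**2 + 26*y - 38; no integer root y with |y| ≤ 4.
  x = 2: f_y(2, y) = -6*y**2 + 30*y - 56; no integer root y with |y| ≤ 4.
  x = 3: f_y(3, y) = -6*y**2 + 34*y - 78; no integer root y with |y| ≤ 4.
  x = 4: f_y(4, y) = -6*y**2 + 38*y - 104; no integer root y with |y| ≤ 4.
Only singular point on the grid: (-2, 1).
Classify: substitute x = -2 + u, y = 1 + v and expand: f = -u**3 - 2*u**2*v - u**2 + 2*u*v**2 - 2*v**3 + v**2.
No constant or linear terms (consistent with a singular point). Quadratic part: -u**2 + v**2. Cubic part: -u**3 - 2*u**2*v + 2*u*v**2 - 2*v**3.
The quadratic part v**2 - u**2 = (v − u)(v + u) splits into two distinct linear factors, so there are two distinct tangent lines y − 1 = ±(x − -2) — this is a node (ordinary double point).
Classification: node.
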